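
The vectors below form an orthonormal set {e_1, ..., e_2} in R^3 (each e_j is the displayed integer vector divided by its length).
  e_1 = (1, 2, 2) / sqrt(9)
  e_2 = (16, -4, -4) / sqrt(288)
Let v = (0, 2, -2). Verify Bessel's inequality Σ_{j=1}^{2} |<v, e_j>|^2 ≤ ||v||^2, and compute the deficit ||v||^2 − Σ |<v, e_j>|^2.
Σ |<v, e_j>|^2 = 0; ||v||^2 = 8; deficit = 8

Write each e_j = u_j / sqrt(<u_j, u_j>) where u_j is the displayed integer vector. Then <v, e_j> = <v, u_j> / sqrt(<u_j, u_j>), so |<v, e_j>|^2 = <v, u_j>^2 / <u_j, u_j>.
Coefficients: <v, e_1> = 0/sqrt(9), <v, e_2> = 0/sqrt(288).
Square and sum: Σ |<v, e_j>|^2 = 0.
Compute ||v||^2 = v·v = 8.
Deficit = 8 − 0 = 8 ≥ 0, confirming Bessel's inequality. (The deficit equals ||v − Σ <v,e_j> e_j||^2, the squared distance from v to span{e_j}.)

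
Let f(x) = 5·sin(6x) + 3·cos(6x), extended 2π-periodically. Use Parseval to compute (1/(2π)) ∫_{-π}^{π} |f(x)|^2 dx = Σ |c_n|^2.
Σ |c_n|^2 = 17

Expand |f|^2 and use orthogonality of {sin(nx), cos(mx)} on [-π, π]:
  ∫_{-π}^{π} sin(nx)^2 dx = π, ∫ cos(mx)^2 dx = π, and cross terms integrate to 0.
So ∫_{-π}^{π} f(x)^2 dx = 5^2 · π + 3^2 · π = (25 + 9)π.
Divide by 2π: (25 + 9)/2 = 17.
By Parseval, this equals Σ |c_n|^2.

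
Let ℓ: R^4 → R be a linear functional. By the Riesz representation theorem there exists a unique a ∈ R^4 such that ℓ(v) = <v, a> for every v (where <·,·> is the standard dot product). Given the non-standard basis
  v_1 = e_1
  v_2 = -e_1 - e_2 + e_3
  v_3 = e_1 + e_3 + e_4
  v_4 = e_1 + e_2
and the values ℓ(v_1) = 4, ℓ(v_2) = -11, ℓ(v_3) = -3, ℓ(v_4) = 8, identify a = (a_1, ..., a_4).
a = (4, 4, -3, -4)

Write a = (a_1, ..., a_4) in the standard basis. For each basis vector v_i, ℓ(v_i) = <v_i, a> is a linear equation in the a_j's. Collect the n equations into a matrix system V a = ℓ, where row i of V is v_i (expressed in the standard basis). Since V is invertible (lower-triangular with 1s on the diagonal, up to permutation), solve by back-substitution:
  V =
[[1, 0, 0, 0],
 [-1, -1, 1, 0],
 [1, 0, 1, 1],
 [1, 1, 0, 0]]
  V a = (4, -11, -3, 8)
Solving gives a = (4, 4, -3, -4).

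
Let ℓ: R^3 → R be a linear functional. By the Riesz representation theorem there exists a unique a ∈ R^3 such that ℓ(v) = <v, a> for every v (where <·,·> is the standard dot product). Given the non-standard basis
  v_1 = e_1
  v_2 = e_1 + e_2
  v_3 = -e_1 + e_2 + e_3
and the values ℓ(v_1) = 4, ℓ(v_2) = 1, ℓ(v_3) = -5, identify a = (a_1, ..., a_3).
a = (4, -3, 2)

Write a = (a_1, ..., a_3) in the standard basis. For each basis vector v_i, ℓ(v_i) = <v_i, a> is a linear equation in the a_j's. Collect the n equations into a matrix system V a = ℓ, where row i of V is v_i (expressed in the standard basis). Since V is invertible (lower-triangular with 1s on the diagonal, up to permutation), solve by back-substitution:
  V =
[[1, 0, 0],
 [1, 1, 0],
 [-1, 1, 1]]
  V a = (4, 1, -5)
Solving gives a = (4, -3, 2).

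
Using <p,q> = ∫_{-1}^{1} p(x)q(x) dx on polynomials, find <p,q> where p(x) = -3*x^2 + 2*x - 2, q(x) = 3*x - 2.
<p,q> = 16

Expand the product: p(x)·q(x) = -9*x^3 + 12*x^2 - 10*x + 4.
∫_{-1}^{1} of each monomial x^k gives [2/(k+1) if k even, 0 if k odd]. Integrating term-by-term (or equivalently evaluating the antiderivative F(x) = -9*x^4/4 + 4*x^3 - 5*x^2 + 4*x at the endpoints):
  F(1) − F(−1) = 3/4 − (-61/4) = 16.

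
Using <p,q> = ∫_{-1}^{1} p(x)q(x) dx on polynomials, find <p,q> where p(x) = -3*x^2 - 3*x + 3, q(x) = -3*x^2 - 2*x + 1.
<p,q> = 28/5

Expand the product: p(x)·q(x) = 9*x^4 + 15*x^3 - 6*x^2 - 9*x + 3.
∫_{-1}^{1} of each monomial x^k gives [2/(k+1) if k even, 0 if k odd]. Integrating term-by-term (or equivalently evaluating the antiderivative F(x) = 9*x^5/5 + 15*x^4/4 - 2*x^3 - 9*x^2/2 + 3*x at the endpoints):
  F(1) − F(−1) = 41/20 − (-71/20) = 28/5.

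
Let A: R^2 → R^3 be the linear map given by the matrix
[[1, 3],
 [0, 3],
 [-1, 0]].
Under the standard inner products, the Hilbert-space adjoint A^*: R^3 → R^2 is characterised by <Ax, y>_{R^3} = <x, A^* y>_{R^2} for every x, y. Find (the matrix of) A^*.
A^* = A^T =
[[1, 0, -1],
 [3, 3, 0]]

For real matrices with standard dot products, the defining identity <Ax, y> = <x, A^* y> gives (Ax)^T y = x^T (A^*) y, i.e. x^T A^T y = x^T (A^*) y. Since this holds for all x, y, we must have A^* = A^T. Therefore
A^* =
[[1, 0, -1],
 [3, 3, 0]].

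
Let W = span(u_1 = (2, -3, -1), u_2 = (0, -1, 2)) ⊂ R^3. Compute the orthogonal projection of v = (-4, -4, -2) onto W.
proj_W(v) = (20/23, -28/23, -14/23)

Set up U = [u_1 | ... | u_2] ∈ R^(3×2). The projector onto W = col(U) is P = U (U^T U)^(-1) U^T.
Compute U^T U =
  [14, 1]
  [1, 5],
and U^T v = (6, 0).
Solve U^T U · c = U^T v for the coefficients: c = (10/23, -2/23). The projection is proj_W(v) = U c.
Check: (v - proj_W(v)) · u_1 = 0  (should be 0).
Check: (v - proj_W(v)) · u_2 = 0  (should be 0).
Result: proj_W(v) = (20/23, -28/23, -14/23).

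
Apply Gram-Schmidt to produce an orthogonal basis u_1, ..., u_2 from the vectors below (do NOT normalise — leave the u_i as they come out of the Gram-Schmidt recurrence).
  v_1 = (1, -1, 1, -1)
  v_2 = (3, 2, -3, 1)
Orthogonal basis:
  u_1 = (1, -1, 1, -1)
  u_2 = (15/4, 5/4, -9/4, 1/4)

Apply the Gram-Schmidt recurrence
  u_1 = v_1
  u_i = v_i − Σ_{j<i} ((v_i · u_j) / (u_j · u_j)) · u_j.

Step by step this gives:
  u_1 = (1, -1, 1, -1)
  u_2 = (15/4, 5/4, -9/4, 1/4)

Orthogonality check:
  u_2 · u_1 = 0 (should be 0)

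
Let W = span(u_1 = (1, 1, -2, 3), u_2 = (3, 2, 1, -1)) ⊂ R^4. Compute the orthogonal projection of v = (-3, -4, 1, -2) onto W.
proj_W(v) = (-19/5, -43/15, 16/15, -31/15)

Set up U = [u_1 | ... | u_2] ∈ R^(4×2). The projector onto W = col(U) is P = U (U^T U)^(-1) U^T.
Compute U^T U =
  [15, 0]
  [0, 15],
and U^T v = (-15, -14).
Solve U^T U · c = U^T v for the coefficients: c = (-1, -14/15). The projection is proj_W(v) = U c.
Check: (v - proj_W(v)) · u_1 = 0  (should be 0).
Check: (v - proj_W(v)) · u_2 = 0  (should be 0).
Result: proj_W(v) = (-19/5, -43/15, 16/15, -31/15).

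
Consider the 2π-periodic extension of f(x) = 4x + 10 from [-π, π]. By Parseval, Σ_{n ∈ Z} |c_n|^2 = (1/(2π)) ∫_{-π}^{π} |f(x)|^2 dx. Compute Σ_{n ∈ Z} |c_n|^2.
Σ |c_n|^2 = 16π^2/3 + 100

Expand and integrate term by term over [-π, π]:
  ∫ (4x)^2 dx = 16·(2π^3/3); ∫ 2·4·(10)·x dx = 0 (odd integrand); ∫ 10^2 dx = 100·2π.
So (1/(2π)) ∫_{-π}^{π} (4x + 10)^2 dx = 16π^2/3 + 100 = 16π^2/3 + 100.
Parseval ⇒ Σ |c_n|^2 = 16π^2/3 + 100.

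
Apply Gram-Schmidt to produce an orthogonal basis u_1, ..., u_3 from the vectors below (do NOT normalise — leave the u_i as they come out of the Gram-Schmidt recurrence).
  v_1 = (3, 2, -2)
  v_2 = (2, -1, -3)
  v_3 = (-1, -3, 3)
Orthogonal basis:
  u_1 = (3, 2, -2)
  u_2 = (4/17, -37/17, -31/17)
  u_3 = (112/69, -70/69, 98/69)

Apply the Gram-Schmidt recurrence
  u_1 = v_1
  u_i = v_i − Σ_{j<i} ((v_i · u_j) / (u_j · u_j)) · u_j.

Step by step this gives:
  u_1 = (3, 2, -2)
  u_2 = (4/17, -37/17, -31/17)
  u_3 = (112/69, -70/69, 98/69)

Orthogonality check:
  u_2 · u_1 = 0 (should be 0)
  u_3 · u_1 = 0 (should be 0)
  u_3 · u_2 = 0 (should be 0)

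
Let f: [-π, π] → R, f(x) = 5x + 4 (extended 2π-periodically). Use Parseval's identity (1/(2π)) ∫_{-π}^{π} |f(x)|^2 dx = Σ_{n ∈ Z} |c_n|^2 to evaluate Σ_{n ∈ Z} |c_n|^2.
Σ |c_n|^2 = 25π^2/3 + 16

Expand and integrate term by term over [-π, π]:
  ∫ (5x)^2 dx = 25·(2π^3/3); ∫ 2·5·(4)·x dx = 0 (odd integrand); ∫ 4^2 dx = 16·2π.
So (1/(2π)) ∫_{-π}^{π} (5x + 4)^2 dx = 25π^2/3 + 16 = 25π^2/3 + 16.
Parseval ⇒ Σ |c_n|^2 = 25π^2/3 + 16.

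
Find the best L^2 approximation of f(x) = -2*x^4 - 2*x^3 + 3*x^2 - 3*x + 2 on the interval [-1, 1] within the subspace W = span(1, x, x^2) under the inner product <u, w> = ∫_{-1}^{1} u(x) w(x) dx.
g(x) = 9*x^2/7 - 21*x/5 + 76/35

The best approximation g ∈ W is the orthogonal projection of f onto W. Writing g = a_0 + a_1 x + a_2 x^2, the coefficients solve the normal equations G · a = b where
  G_{ij} = <φ_i, φ_j> and b_i = <f, φ_i>, with φ_0 = 1, φ_1 = x, φ_2 = x^2.
G =
  [2, 0, 2/3]
  [0, 2/3, 0]
  [2/3, 0, 2/5],
b = (26/5, -14/5, 206/105).
Solving gives a_0 = 76/35, a_1 = -21/5, a_2 = 9/7, so
  g(x) = 9*x^2/7 - 21*x/5 + 76/35.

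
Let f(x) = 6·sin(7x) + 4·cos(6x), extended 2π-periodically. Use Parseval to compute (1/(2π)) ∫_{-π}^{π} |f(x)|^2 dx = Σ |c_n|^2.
Σ |c_n|^2 = 26

Expand |f|^2 and use orthogonality of {sin(nx), cos(mx)} on [-π, π]:
  ∫_{-π}^{π} sin(nx)^2 dx = π, ∫ cos(mx)^2 dx = π, and cross terms integrate to 0.
So ∫_{-π}^{π} f(x)^2 dx = 6^2 · π + 4^2 · π = (36 + 16)π.
Divide by 2π: (36 + 16)/2 = 26.
By Parseval, this equals Σ |c_n|^2.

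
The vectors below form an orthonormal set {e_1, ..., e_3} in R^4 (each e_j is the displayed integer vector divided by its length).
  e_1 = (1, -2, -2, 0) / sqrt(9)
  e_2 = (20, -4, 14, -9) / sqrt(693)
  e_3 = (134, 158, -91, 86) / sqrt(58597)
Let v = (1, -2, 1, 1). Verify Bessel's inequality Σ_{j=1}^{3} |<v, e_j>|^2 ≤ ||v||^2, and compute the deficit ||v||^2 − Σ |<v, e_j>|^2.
Σ |<v, e_j>|^2 = 2411/761; ||v||^2 = 7; deficit = 2916/761

Write each e_j = u_j / sqrt(<u_j, u_j>) where u_j is the displayed integer vector. Then <v, e_j> = <v, u_j> / sqrt(<u_j, u_j>), so |<v, e_j>|^2 = <v, u_j>^2 / <u_j, u_j>.
Coefficients: <v, e_1> = 3/sqrt(9), <v, e_2> = 33/sqrt(693), <v, e_3> = -187/sqrt(58597).
Square and sum: Σ |<v, e_j>|^2 = 2411/761.
Compute ||v||^2 = v·v = 7.
Deficit = 7 − 2411/761 = 2916/761 ≥ 0, confirming Bessel's inequality. (The deficit equals ||v − Σ <v,e_j> e_j||^2, the squared distance from v to span{e_j}.)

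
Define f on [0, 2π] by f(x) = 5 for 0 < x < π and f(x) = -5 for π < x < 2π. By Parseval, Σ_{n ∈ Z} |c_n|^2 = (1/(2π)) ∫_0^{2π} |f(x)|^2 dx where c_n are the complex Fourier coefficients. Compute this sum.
Σ |c_n|^2 = 25

Parseval equates the L^2 energy of f (normalised by 1/(2π)) with the ℓ^2 sum of its Fourier coefficients: (1/(2π)) ∫_0^{2π} |f|^2 = Σ |c_n|^2.
Compute the left side: (1/(2π)) [∫_0^π 5^2 dx + ∫_π^{2π} (-5)^2 dx] = (1/(2π)) · (25π + 25π) = (25 + 25)/2 = 25.
So Σ_{n ∈ Z} |c_n|^2 = 25.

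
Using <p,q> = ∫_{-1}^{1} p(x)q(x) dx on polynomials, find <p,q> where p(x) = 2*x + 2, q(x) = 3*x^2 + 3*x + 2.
<p,q> = 16

Expand the product: p(x)·q(x) = 6*x^3 + 12*x^2 + 10*x + 4.
∫_{-1}^{1} of each monomial x^k gives [2/(k+1) if k even, 0 if k odd]. Integrating term-by-term (or equivalently evaluating the antiderivative F(x) = 3*x^4/2 + 4*x^3 + 5*x^2 + 4*x at the endpoints):
  F(1) − F(−1) = 29/2 − (-3/2) = 16.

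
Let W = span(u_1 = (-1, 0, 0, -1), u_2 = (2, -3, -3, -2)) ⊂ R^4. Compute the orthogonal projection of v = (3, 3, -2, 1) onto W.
proj_W(v) = (27/13, -3/26, -3/26, 25/13)

Set up U = [u_1 | ... | u_2] ∈ R^(4×2). The projector onto W = col(U) is P = U (U^T U)^(-1) U^T.
Compute U^T U =
  [2, 0]
  [0, 26],
and U^T v = (-4, 1).
Solve U^T U · c = U^T v for the coefficients: c = (-2, 1/26). The projection is proj_W(v) = U c.
Check: (v - proj_W(v)) · u_1 = 0  (should be 0).
Check: (v - proj_W(v)) · u_2 = 0  (should be 0).
Result: proj_W(v) = (27/13, -3/26, -3/26, 25/13).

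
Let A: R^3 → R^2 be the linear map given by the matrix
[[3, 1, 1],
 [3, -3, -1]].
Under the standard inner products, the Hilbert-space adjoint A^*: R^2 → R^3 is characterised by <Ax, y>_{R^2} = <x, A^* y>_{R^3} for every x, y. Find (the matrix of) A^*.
A^* = A^T =
[[3, 3],
 [1, -3],
 [1, -1]]

For real matrices with standard dot products, the defining identity <Ax, y> = <x, A^* y> gives (Ax)^T y = x^T (A^*) y, i.e. x^T A^T y = x^T (A^*) y. Since this holds for all x, y, we must have A^* = A^T. Therefore
A^* =
[[3, 3],
 [1, -3],
 [1, -1]].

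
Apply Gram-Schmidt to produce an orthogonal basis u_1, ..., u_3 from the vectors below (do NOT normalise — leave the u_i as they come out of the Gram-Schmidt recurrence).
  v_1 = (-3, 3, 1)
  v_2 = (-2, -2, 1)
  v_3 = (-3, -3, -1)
Orthogonal basis:
  u_1 = (-3, 3, 1)
  u_2 = (-35/19, -41/19, 18/19)
  u_3 = (-15/17, -3/17, -36/17)

Apply the Gram-Schmidt recurrence
  u_1 = v_1
  u_i = v_i − Σ_{j<i} ((v_i · u_j) / (u_j · u_j)) · u_j.

Step by step this gives:
  u_1 = (-3, 3, 1)
  u_2 = (-35/19, -41/19, 18/19)
  u_3 = (-15/17, -3/17, -36/17)

Orthogonality check:
  u_2 · u_1 = 0 (should be 0)
  u_3 · u_1 = 0 (should be 0)
  u_3 · u_2 = 0 (should be 0)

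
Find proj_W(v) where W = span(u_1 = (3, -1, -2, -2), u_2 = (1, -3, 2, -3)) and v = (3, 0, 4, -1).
proj_W(v) = (99/350, -641/350, 271/175, -299/175)

Set up U = [u_1 | ... | u_2] ∈ R^(4×2). The projector onto W = col(U) is P = U (U^T U)^(-1) U^T.
Compute U^T U =
  [18, 8]
  [8, 23],
and U^T v = (3, 14).
Solve U^T U · c = U^T v for the coefficients: c = (-43/350, 114/175). The projection is proj_W(v) = U c.
Check: (v - proj_W(v)) · u_1 = 0  (should be 0).
Check: (v - proj_W(v)) · u_2 = 0  (should be 0).
Result: proj_W(v) = (99/350, -641/350, 271/175, -299/175).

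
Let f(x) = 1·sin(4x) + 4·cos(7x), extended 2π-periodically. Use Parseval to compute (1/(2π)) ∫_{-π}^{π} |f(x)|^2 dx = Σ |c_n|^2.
Σ |c_n|^2 = 17/2

Expand |f|^2 and use orthogonality of {sin(nx), cos(mx)} on [-π, π]:
  ∫_{-π}^{π} sin(nx)^2 dx = π, ∫ cos(mx)^2 dx = π, and cross terms integrate to 0.
So ∫_{-π}^{π} f(x)^2 dx = 1^2 · π + 4^2 · π = (1 + 16)π.
Divide by 2π: (1 + 16)/2 = 17/2.
By Parseval, this equals Σ |c_n|^2.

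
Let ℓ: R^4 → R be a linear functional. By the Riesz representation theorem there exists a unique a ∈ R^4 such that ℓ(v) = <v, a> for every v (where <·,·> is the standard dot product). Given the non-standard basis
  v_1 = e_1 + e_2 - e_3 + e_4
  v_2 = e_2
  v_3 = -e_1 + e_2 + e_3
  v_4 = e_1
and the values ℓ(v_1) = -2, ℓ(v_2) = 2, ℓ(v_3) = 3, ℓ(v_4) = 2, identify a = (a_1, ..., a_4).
a = (2, 2, 3, -3)

Write a = (a_1, ..., a_4) in the standard basis. For each basis vector v_i, ℓ(v_i) = <v_i, a> is a linear equation in the a_j's. Collect the n equations into a matrix system V a = ℓ, where row i of V is v_i (expressed in the standard basis). Since V is invertible (lower-triangular with 1s on the diagonal, up to permutation), solve by back-substitution:
  V =
[[1, 1, -1, 1],
 [0, 1, 0, 0],
 [-1, 1, 1, 0],
 [1, 0, 0, 0]]
  V a = (-2, 2, 3, 2)
Solving gives a = (2, 2, 3, -3).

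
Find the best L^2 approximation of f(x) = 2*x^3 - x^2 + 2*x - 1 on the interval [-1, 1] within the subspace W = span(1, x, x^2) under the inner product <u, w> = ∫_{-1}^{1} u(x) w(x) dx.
g(x) = -x^2 + 16*x/5 - 1

The best approximation g ∈ W is the orthogonal projection of f onto W. Writing g = a_0 + a_1 x + a_2 x^2, the coefficients solve the normal equations G · a = b where
  G_{ij} = <φ_i, φ_j> and b_i = <f, φ_i>, with φ_0 = 1, φ_1 = x, φ_2 = x^2.
G =
  [2, 0, 2/3]
  [0, 2/3, 0]
  [2/3, 0, 2/5],
b = (-8/3, 32/15, -16/15).
Solving gives a_0 = -1, a_1 = 16/5, a_2 = -1, so
  g(x) = -x^2 + 16*x/5 - 1.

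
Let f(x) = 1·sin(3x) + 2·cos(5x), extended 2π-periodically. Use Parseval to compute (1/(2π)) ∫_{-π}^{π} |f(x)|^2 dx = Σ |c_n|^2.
Σ |c_n|^2 = 5/2

Expand |f|^2 and use orthogonality of {sin(nx), cos(mx)} on [-π, π]:
  ∫_{-π}^{π} sin(nx)^2 dx = π, ∫ cos(mx)^2 dx = π, and cross terms integrate to 0.
So ∫_{-π}^{π} f(x)^2 dx = 1^2 · π + 2^2 · π = (1 + 4)π.
Divide by 2π: (1 + 4)/2 = 5/2.
By Parseval, this equals Σ |c_n|^2.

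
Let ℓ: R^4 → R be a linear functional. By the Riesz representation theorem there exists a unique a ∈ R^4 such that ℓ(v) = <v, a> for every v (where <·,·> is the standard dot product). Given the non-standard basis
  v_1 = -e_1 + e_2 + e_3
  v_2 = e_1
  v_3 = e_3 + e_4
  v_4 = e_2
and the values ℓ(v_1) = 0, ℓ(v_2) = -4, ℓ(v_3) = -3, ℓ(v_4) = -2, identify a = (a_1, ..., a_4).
a = (-4, -2, -2, -1)

Write a = (a_1, ..., a_4) in the standard basis. For each basis vector v_i, ℓ(v_i) = <v_i, a> is a linear equation in the a_j's. Collect the n equations into a matrix system V a = ℓ, where row i of V is v_i (expressed in the standard basis). Since V is invertible (lower-triangular with 1s on the diagonal, up to permutation), solve by back-substitution:
  V =
[[-1, 1, 1, 0],
 [1, 0, 0, 0],
 [0, 0, 1, 1],
 [0, 1, 0, 0]]
  V a = (0, -4, -3, -2)
Solving gives a = (-4, -2, -2, -1).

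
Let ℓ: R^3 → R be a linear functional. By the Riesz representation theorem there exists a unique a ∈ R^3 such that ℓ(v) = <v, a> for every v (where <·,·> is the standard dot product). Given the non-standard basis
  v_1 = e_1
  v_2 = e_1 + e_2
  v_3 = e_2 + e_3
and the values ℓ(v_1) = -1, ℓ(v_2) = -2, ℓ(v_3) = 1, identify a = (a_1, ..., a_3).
a = (-1, -1, 2)

Write a = (a_1, ..., a_3) in the standard basis. For each basis vector v_i, ℓ(v_i) = <v_i, a> is a linear equation in the a_j's. Collect the n equations into a matrix system V a = ℓ, where row i of V is v_i (expressed in the standard basis). Since V is invertible (lower-triangular with 1s on the diagonal, up to permutation), solve by back-substitution:
  V =
[[1, 0, 0],
 [1, 1, 0],
 [0, 1, 1]]
  V a = (-1, -2, 1)
Solving gives a = (-1, -1, 2).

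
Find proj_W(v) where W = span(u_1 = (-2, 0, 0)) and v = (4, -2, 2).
proj_W(v) = (4, 0, 0)

Set up U = [u_1 | ... | u_1] ∈ R^(3×1). The projector onto W = col(U) is P = U (U^T U)^(-1) U^T.
Compute U^T U =
  [4],
and U^T v = (-8).
Solve U^T U · c = U^T v for the coefficients: c = (-2). The projection is proj_W(v) = U c.
Check: (v - proj_W(v)) · u_1 = 0  (should be 0).
Result: proj_W(v) = (4, 0, 0).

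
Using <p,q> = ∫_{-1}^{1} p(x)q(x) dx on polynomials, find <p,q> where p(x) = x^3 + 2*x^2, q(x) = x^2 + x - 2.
<p,q> = -22/15

Expand the product: p(x)·q(x) = x^5 + 3*x^4 - 4*x^2.
∫_{-1}^{1} of each monomial x^k gives [2/(k+1) if k even, 0 if k odd]. Integrating term-by-term (or equivalently evaluating the antiderivative F(x) = x^6/6 + 3*x^5/5 - 4*x^3/3 at the endpoints):
  F(1) − F(−1) = -17/30 − (9/10) = -22/15.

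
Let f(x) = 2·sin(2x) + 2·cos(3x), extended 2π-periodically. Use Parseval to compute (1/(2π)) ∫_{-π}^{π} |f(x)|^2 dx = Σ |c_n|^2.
Σ |c_n|^2 = 4

Expand |f|^2 and use orthogonality of {sin(nx), cos(mx)} on [-π, π]:
  ∫_{-π}^{π} sin(nx)^2 dx = π, ∫ cos(mx)^2 dx = π, and cross terms integrate to 0.
So ∫_{-π}^{π} f(x)^2 dx = 2^2 · π + 2^2 · π = (4 + 4)π.
Divide by 2π: (4 + 4)/2 = 4.
By Parseval, this equals Σ |c_n|^2.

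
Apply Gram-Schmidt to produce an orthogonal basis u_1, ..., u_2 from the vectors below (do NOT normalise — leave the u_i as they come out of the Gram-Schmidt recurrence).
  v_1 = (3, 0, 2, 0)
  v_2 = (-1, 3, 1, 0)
Orthogonal basis:
  u_1 = (3, 0, 2, 0)
  u_2 = (-10/13, 3, 15/13, 0)

Apply the Gram-Schmidt recurrence
  u_1 = v_1
  u_i = v_i − Σ_{j<i} ((v_i · u_j) / (u_j · u_j)) · u_j.

Step by step this gives:
  u_1 = (3, 0, 2, 0)
  u_2 = (-10/13, 3, 15/13, 0)

Orthogonality check:
  u_2 · u_1 = 0 (should be 0)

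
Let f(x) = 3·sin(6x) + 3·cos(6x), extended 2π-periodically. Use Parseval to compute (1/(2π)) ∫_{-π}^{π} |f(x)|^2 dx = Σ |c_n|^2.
Σ |c_n|^2 = 9

Expand |f|^2 and use orthogonality of {sin(nx), cos(mx)} on [-π, π]:
  ∫_{-π}^{π} sin(nx)^2 dx = π, ∫ cos(mx)^2 dx = π, and cross terms integrate to 0.
So ∫_{-π}^{π} f(x)^2 dx = 3^2 · π + 3^2 · π = (9 + 9)π.
Divide by 2π: (9 + 9)/2 = 9.
By Parseval, this equals Σ |c_n|^2.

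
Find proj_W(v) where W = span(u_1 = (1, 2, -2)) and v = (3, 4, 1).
proj_W(v) = (1, 2, -2)

Set up U = [u_1 | ... | u_1] ∈ R^(3×1). The projector onto W = col(U) is P = U (U^T U)^(-1) U^T.
Compute U^T U =
  [9],
and U^T v = (9).
Solve U^T U · c = U^T v for the coefficients: c = (1). The projection is proj_W(v) = U c.
Check: (v - proj_W(v)) · u_1 = 0  (should be 0).
Result: proj_W(v) = (1, 2, -2).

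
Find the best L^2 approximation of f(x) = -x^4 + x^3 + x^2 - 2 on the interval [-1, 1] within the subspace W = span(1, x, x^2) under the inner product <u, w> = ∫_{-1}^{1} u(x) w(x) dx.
g(x) = x^2/7 + 3*x/5 - 67/35

The best approximation g ∈ W is the orthogonal projection of f onto W. Writing g = a_0 + a_1 x + a_2 x^2, the coefficients solve the normal equations G · a = b where
  G_{ij} = <φ_i, φ_j> and b_i = <f, φ_i>, with φ_0 = 1, φ_1 = x, φ_2 = x^2.
G =
  [2, 0, 2/3]
  [0, 2/3, 0]
  [2/3, 0, 2/5],
b = (-56/15, 2/5, -128/105).
Solving gives a_0 = -67/35, a_1 = 3/5, a_2 = 1/7, so
  g(x) = x^2/7 + 3*x/5 - 67/35.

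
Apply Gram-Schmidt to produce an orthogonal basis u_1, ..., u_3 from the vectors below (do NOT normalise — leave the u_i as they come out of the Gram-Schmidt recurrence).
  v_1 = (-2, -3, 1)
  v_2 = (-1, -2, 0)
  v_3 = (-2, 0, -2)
Orthogonal basis:
  u_1 = (-2, -3, 1)
  u_2 = (1/7, -2/7, -4/7)
  u_3 = (-2, 1, -1)

Apply the Gram-Schmidt recurrence
  u_1 = v_1
  u_i = v_i − Σ_{j<i} ((v_i · u_j) / (u_j · u_j)) · u_j.

Step by step this gives:
  u_1 = (-2, -3, 1)
  u_2 = (1/7, -2/7, -4/7)
  u_3 = (-2, 1, -1)

Orthogonality check:
  u_2 · u_1 = 0 (should be 0)
  u_3 · u_1 = 0 (should be 0)
  u_3 · u_2 = 0 (should be 0)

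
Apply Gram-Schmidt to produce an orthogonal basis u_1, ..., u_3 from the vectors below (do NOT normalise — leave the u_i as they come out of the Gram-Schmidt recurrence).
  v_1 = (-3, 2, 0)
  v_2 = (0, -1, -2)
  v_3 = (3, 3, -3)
Orthogonal basis:
  u_1 = (-3, 2, 0)
  u_2 = (-6/13, -9/13, -2)
  u_3 = (156/61, 234/61, -117/61)

Apply the Gram-Schmidt recurrence
  u_1 = v_1
  u_i = v_i − Σ_{j<i} ((v_i · u_j) / (u_j · u_j)) · u_j.

Step by step this gives:
  u_1 = (-3, 2, 0)
  u_2 = (-6/13, -9/13, -2)
  u_3 = (156/61, 234/61, -117/61)

Orthogonality check:
  u_2 · u_1 = 0 (should be 0)
  u_3 · u_1 = 0 (should be 0)
  u_3 · u_2 = 0 (should be 0)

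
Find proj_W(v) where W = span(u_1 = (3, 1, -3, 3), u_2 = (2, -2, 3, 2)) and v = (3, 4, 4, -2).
proj_W(v) = (13/587, -457/587, 852/587, 13/587)

Set up U = [u_1 | ... | u_2] ∈ R^(4×2). The projector onto W = col(U) is P = U (U^T U)^(-1) U^T.
Compute U^T U =
  [28, 1]
  [1, 21],
and U^T v = (-5, 6).
Solve U^T U · c = U^T v for the coefficients: c = (-111/587, 173/587). The projection is proj_W(v) = U c.
Check: (v - proj_W(v)) · u_1 = 0  (should be 0).
Check: (v - proj_W(v)) · u_2 = 0  (should be 0).
Result: proj_W(v) = (13/587, -457/587, 852/587, 13/587).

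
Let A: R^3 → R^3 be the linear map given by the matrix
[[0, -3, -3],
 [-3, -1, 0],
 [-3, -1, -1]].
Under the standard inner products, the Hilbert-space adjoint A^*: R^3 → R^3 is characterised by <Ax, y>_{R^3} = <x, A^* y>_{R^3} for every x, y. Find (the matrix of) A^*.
A^* = A^T =
[[0, -3, -3],
 [-3, -1, -1],
 [-3, 0, -1]]

For real matrices with standard dot products, the defining identity <Ax, y> = <x, A^* y> gives (Ax)^T y = x^T (A^*) y, i.e. x^T A^T y = x^T (A^*) y. Since this holds for all x, y, we must have A^* = A^T. Therefore
A^* =
[[0, -3, -3],
 [-3, -1, -1],
 [-3, 0, -1]].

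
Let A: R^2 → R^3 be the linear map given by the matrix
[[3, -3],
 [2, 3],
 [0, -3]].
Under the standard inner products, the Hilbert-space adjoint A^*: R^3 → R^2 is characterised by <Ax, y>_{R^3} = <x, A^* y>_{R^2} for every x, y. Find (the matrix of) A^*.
A^* = A^T =
[[3, 2, 0],
 [-3, 3, -3]]

For real matrices with standard dot products, the defining identity <Ax, y> = <x, A^* y> gives (Ax)^T y = x^T (A^*) y, i.e. x^T A^T y = x^T (A^*) y. Since this holds for all x, y, we must have A^* = A^T. Therefore
A^* =
[[3, 2, 0],
 [-3, 3, -3]].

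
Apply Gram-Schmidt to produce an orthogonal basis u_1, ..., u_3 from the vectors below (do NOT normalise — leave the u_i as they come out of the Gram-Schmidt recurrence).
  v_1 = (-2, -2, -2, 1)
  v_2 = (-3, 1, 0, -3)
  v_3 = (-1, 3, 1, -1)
Orthogonal basis:
  u_1 = (-2, -2, -2, 1)
  u_2 = (-37/13, 15/13, 2/13, -40/13)
  u_3 = (-79/123, 55/41, -19/123, 134/123)

Apply the Gram-Schmidt recurrence
  u_1 = v_1
  u_i = v_i − Σ_{j<i} ((v_i · u_j) / (u_j · u_j)) · u_j.

Step by step this gives:
  u_1 = (-2, -2, -2, 1)
  u_2 = (-37/13, 15/13, 2/13, -40/13)
  u_3 = (-79/123, 55/41, -19/123, 134/123)

Orthogonality check:
  u_2 · u_1 = 0 (should be 0)
  u_3 · u_1 = 0 (should be 0)
  u_3 · u_2 = 0 (should be 0)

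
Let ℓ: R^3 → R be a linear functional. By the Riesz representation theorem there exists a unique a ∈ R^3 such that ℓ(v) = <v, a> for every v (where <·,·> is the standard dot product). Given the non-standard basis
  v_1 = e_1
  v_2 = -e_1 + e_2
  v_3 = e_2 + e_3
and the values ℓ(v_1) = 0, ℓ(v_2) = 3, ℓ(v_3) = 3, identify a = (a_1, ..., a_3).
a = (0, 3, 0)

Write a = (a_1, ..., a_3) in the standard basis. For each basis vector v_i, ℓ(v_i) = <v_i, a> is a linear equation in the a_j's. Collect the n equations into a matrix system V a = ℓ, where row i of V is v_i (expressed in the standard basis). Since V is invertible (lower-triangular with 1s on the diagonal, up to permutation), solve by back-substitution:
  V =
[[1, 0, 0],
 [-1, 1, 0],
 [0, 1, 1]]
  V a = (0, 3, 3)
Solving gives a = (0, 3, 0).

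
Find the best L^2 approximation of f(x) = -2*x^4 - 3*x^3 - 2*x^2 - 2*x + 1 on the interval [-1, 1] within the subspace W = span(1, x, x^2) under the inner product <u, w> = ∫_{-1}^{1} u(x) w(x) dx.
g(x) = -26*x^2/7 - 19*x/5 + 41/35

The best approximation g ∈ W is the orthogonal projection of f onto W. Writing g = a_0 + a_1 x + a_2 x^2, the coefficients solve the normal equations G · a = b where
  G_{ij} = <φ_i, φ_j> and b_i = <f, φ_i>, with φ_0 = 1, φ_1 = x, φ_2 = x^2.
G =
  [2, 0, 2/3]
  [0, 2/3, 0]
  [2/3, 0, 2/5],
b = (-2/15, -38/15, -74/105).
Solving gives a_0 = 41/35, a_1 = -19/5, a_2 = -26/7, so
  g(x) = -26*x^2/7 - 19*x/5 + 41/35.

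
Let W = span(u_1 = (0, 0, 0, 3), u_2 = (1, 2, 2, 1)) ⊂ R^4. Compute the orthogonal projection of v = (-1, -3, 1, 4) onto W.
proj_W(v) = (-5/9, -10/9, -10/9, 4)

Set up U = [u_1 | ... | u_2] ∈ R^(4×2). The projector onto W = col(U) is P = U (U^T U)^(-1) U^T.
Compute U^T U =
  [9, 3]
  [3, 10],
and U^T v = (12, -1).
Solve U^T U · c = U^T v for the coefficients: c = (41/27, -5/9). The projection is proj_W(v) = U c.
Check: (v - proj_W(v)) · u_1 = 0  (should be 0).
Check: (v - proj_W(v)) · u_2 = 0  (should be 0).
Result: proj_W(v) = (-5/9, -10/9, -10/9, 4).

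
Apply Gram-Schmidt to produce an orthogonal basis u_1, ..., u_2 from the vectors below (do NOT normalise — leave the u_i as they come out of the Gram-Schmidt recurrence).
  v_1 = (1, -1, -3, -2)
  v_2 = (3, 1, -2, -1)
Orthogonal basis:
  u_1 = (1, -1, -3, -2)
  u_2 = (7/3, 5/3, 0, 1/3)

Apply the Gram-Schmidt recurrence
  u_1 = v_1
  u_i = v_i − Σ_{j<i} ((v_i · u_j) / (u_j · u_j)) · u_j.

Step by step this gives:
  u_1 = (1, -1, -3, -2)
  u_2 = (7/3, 5/3, 0, 1/3)

Orthogonality check:
  u_2 · u_1 = 0 (should be 0)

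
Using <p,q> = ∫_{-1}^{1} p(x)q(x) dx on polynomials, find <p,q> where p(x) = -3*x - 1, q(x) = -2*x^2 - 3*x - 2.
<p,q> = 34/3

Expand the product: p(x)·q(x) = 6*x^3 + 11*x^2 + 9*x + 2.
∫_{-1}^{1} of each monomial x^k gives [2/(k+1) if k even, 0 if k odd]. Integrating term-by-term (or equivalently evaluating the antiderivative F(x) = 3*x^4/2 + 11*x^3/3 + 9*x^2/2 + 2*x at the endpoints):
  F(1) − F(−1) = 35/3 − (1/3) = 34/3.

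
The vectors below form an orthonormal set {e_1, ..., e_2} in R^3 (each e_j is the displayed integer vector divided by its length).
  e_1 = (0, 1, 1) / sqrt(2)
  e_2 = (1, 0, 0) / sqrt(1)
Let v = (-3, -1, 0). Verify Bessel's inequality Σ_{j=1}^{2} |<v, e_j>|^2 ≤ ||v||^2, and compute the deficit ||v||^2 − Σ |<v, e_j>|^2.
Σ |<v, e_j>|^2 = 19/2; ||v||^2 = 10; deficit = 1/2

Write each e_j = u_j / sqrt(<u_j, u_j>) where u_j is the displayed integer vector. Then <v, e_j> = <v, u_j> / sqrt(<u_j, u_j>), so |<v, e_j>|^2 = <v, u_j>^2 / <u_j, u_j>.
Coefficients: <v, e_1> = -1/sqrt(2), <v, e_2> = -3/sqrt(1).
Square and sum: Σ |<v, e_j>|^2 = 19/2.
Compute ||v||^2 = v·v = 10.
Deficit = 10 − 19/2 = 1/2 ≥ 0, confirming Bessel's inequality. (The deficit equals ||v − Σ <v,e_j> e_j||^2, the squared distance from v to span{e_j}.)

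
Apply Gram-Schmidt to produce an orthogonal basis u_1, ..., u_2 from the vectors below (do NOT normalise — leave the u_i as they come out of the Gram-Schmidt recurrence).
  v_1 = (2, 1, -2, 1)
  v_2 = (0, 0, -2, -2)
Orthogonal basis:
  u_1 = (2, 1, -2, 1)
  u_2 = (-2/5, -1/5, -8/5, -11/5)

Apply the Gram-Schmidt recurrence
  u_1 = v_1
  u_i = v_i − Σ_{j<i} ((v_i · u_j) / (u_j · u_j)) · u_j.

Step by step this gives:
  u_1 = (2, 1, -2, 1)
  u_2 = (-2/5, -1/5, -8/5, -11/5)

Orthogonality check:
  u_2 · u_1 = 0 (should be 0)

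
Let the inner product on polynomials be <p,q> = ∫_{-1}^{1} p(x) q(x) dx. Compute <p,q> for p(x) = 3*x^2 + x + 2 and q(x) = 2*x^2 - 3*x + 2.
<p,q> = 226/15

Expand the product: p(x)·q(x) = 6*x^4 - 7*x^3 + 7*x^2 - 4*x + 4.
∫_{-1}^{1} of each monomial x^k gives [2/(k+1) if k even, 0 if k odd]. Integrating term-by-term (or equivalently evaluating the antiderivative F(x) = 6*x^5/5 - 7*x^4/4 + 7*x^3/3 - 2*x^2 + 4*x at the endpoints):
  F(1) − F(−1) = 227/60 − (-677/60) = 226/15.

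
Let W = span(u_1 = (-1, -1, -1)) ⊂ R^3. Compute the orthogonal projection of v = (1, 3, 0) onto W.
proj_W(v) = (4/3, 4/3, 4/3)

Set up U = [u_1 | ... | u_1] ∈ R^(3×1). The projector onto W = col(U) is P = U (U^T U)^(-1) U^T.
Compute U^T U =
  [3],
and U^T v = (-4).
Solve U^T U · c = U^T v for the coefficients: c = (-4/3). The projection is proj_W(v) = U c.
Check: (v - proj_W(v)) · u_1 = 0  (should be 0).
Result: proj_W(v) = (4/3, 4/3, 4/3).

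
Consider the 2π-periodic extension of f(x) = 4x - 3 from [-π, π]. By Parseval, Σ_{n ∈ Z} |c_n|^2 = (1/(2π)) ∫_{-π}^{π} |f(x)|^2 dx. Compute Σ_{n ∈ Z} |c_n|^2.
Σ |c_n|^2 = 16π^2/3 + 9

Expand and integrate term by term over [-π, π]:
  ∫ (4x)^2 dx = 16·(2π^3/3); ∫ 2·4·(-3)·x dx = 0 (odd integrand); ∫ (-3)^2 dx = 9·2π.
So (1/(2π)) ∫_{-π}^{π} (4x - 3)^2 dx = 16π^2/3 + 9 = 16π^2/3 + 9.
Parseval ⇒ Σ |c_n|^2 = 16π^2/3 + 9.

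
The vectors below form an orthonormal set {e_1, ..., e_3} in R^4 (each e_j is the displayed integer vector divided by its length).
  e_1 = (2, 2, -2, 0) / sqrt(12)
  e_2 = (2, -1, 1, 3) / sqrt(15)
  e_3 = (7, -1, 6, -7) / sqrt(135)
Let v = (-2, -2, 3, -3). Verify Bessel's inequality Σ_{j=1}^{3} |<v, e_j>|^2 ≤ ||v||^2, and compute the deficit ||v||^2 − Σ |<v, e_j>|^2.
Σ |<v, e_j>|^2 = 26; ||v||^2 = 26; deficit = 0

Write each e_j = u_j / sqrt(<u_j, u_j>) where u_j is the displayed integer vector. Then <v, e_j> = <v, u_j> / sqrt(<u_j, u_j>), so |<v, e_j>|^2 = <v, u_j>^2 / <u_j, u_j>.
Coefficients: <v, e_1> = -14/sqrt(12), <v, e_2> = -8/sqrt(15), <v, e_3> = 27/sqrt(135).
Square and sum: Σ |<v, e_j>|^2 = 26.
Compute ||v||^2 = v·v = 26.
Deficit = 26 − 26 = 0 ≥ 0, confirming Bessel's inequality. (The deficit equals ||v − Σ <v,e_j> e_j||^2, the squared distance from v to span{e_j}.)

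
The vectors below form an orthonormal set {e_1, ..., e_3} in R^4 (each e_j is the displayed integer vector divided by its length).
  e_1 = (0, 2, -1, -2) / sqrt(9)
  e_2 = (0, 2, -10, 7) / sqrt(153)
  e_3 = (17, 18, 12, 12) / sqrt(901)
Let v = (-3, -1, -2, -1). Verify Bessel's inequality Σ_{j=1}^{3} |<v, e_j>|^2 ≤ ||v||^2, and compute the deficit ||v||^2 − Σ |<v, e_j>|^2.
Σ |<v, e_j>|^2 = 714/53; ||v||^2 = 15; deficit = 81/53

Write each e_j = u_j / sqrt(<u_j, u_j>) where u_j is the displayed integer vector. Then <v, e_j> = <v, u_j> / sqrt(<u_j, u_j>), so |<v, e_j>|^2 = <v, u_j>^2 / <u_j, u_j>.
Coefficients: <v, e_1> = 2/sqrt(9), <v, e_2> = 11/sqrt(153), <v, e_3> = -105/sqrt(901).
Square and sum: Σ |<v, e_j>|^2 = 714/53.
Compute ||v||^2 = v·v = 15.
Deficit = 15 − 714/53 = 81/53 ≥ 0, confirming Bessel's inequality. (The deficit equals ||v − Σ <v,e_j> e_j||^2, the squared distance from v to span{e_j}.)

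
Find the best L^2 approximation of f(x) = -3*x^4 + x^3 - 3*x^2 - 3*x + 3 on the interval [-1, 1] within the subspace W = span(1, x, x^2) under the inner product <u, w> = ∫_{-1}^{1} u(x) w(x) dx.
g(x) = -39*x^2/7 - 12*x/5 + 114/35

The best approximation g ∈ W is the orthogonal projection of f onto W. Writing g = a_0 + a_1 x + a_2 x^2, the coefficients solve the normal equations G · a = b where
  G_{ij} = <φ_i, φ_j> and b_i = <f, φ_i>, with φ_0 = 1, φ_1 = x, φ_2 = x^2.
G =
  [2, 0, 2/3]
  [0, 2/3, 0]
  [2/3, 0, 2/5],
b = (14/5, -8/5, -2/35).
Solving gives a_0 = 114/35, a_1 = -12/5, a_2 = -39/7, so
  g(x) = -39*x^2/7 - 12*x/5 + 114/35.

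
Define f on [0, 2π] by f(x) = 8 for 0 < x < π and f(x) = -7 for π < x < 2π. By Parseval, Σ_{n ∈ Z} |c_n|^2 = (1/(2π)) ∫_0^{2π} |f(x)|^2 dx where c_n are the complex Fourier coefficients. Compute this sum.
Σ |c_n|^2 = 113/2

Parseval equates the L^2 energy of f (normalised by 1/(2π)) with the ℓ^2 sum of its Fourier coefficients: (1/(2π)) ∫_0^{2π} |f|^2 = Σ |c_n|^2.
Compute the left side: (1/(2π)) [∫_0^π 8^2 dx + ∫_π^{2π} (-7)^2 dx] = (1/(2π)) · (64π + 49π) = (64 + 49)/2 = 113/2.
So Σ_{n ∈ Z} |c_n|^2 = 113/2.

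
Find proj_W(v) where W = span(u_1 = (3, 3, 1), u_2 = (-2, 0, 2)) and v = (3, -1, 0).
proj_W(v) = (63/34, 9/17, -39/34)

Set up U = [u_1 | ... | u_2] ∈ R^(3×2). The projector onto W = col(U) is P = U (U^T U)^(-1) U^T.
Compute U^T U =
  [19, -4]
  [-4, 8],
and U^T v = (6, -6).
Solve U^T U · c = U^T v for the coefficients: c = (3/17, -45/68). The projection is proj_W(v) = U c.
Check: (v - proj_W(v)) · u_1 = 0  (should be 0).
Check: (v - proj_W(v)) · u_2 = 0  (should be 0).
Result: proj_W(v) = (63/34, 9/17, -39/34).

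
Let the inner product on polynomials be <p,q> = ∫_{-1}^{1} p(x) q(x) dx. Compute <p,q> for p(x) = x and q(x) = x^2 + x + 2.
<p,q> = 2/3

Expand the product: p(x)·q(x) = x^3 + x^2 + 2*x.
∫_{-1}^{1} of each monomial x^k gives [2/(k+1) if k even, 0 if k odd]. Integrating term-by-term (or equivalently evaluating the antiderivative F(x) = x^4/4 + x^3/3 + x^2 at the endpoints):
  F(1) − F(−1) = 19/12 − (11/12) = 2/3.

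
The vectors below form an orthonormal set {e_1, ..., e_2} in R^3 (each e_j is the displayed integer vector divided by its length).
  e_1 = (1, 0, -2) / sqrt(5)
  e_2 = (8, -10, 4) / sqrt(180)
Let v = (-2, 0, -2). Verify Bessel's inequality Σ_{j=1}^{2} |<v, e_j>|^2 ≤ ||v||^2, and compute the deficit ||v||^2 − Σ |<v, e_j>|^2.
Σ |<v, e_j>|^2 = 4; ||v||^2 = 8; deficit = 4

Write each e_j = u_j / sqrt(<u_j, u_j>) where u_j is the displayed integer vector. Then <v, e_j> = <v, u_j> / sqrt(<u_j, u_j>), so |<v, e_j>|^2 = <v, u_j>^2 / <u_j, u_j>.
Coefficients: <v, e_1> = 2/sqrt(5), <v, e_2> = -24/sqrt(180).
Square and sum: Σ |<v, e_j>|^2 = 4.
Compute ||v||^2 = v·v = 8.
Deficit = 8 − 4 = 4 ≥ 0, confirming Bessel's inequality. (The deficit equals ||v − Σ <v,e_j> e_j||^2, the squared distance from v to span{e_j}.)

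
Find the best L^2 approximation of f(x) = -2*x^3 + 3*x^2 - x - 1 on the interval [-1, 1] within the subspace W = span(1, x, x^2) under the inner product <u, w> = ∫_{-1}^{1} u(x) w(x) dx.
g(x) = 3*x^2 - 11*x/5 - 1

The best approximation g ∈ W is the orthogonal projection of f onto W. Writing g = a_0 + a_1 x + a_2 x^2, the coefficients solve the normal equations G · a = b where
  G_{ij} = <φ_i, φ_j> and b_i = <f, φ_i>, with φ_0 = 1, φ_1 = x, φ_2 = x^2.
G =
  [2, 0, 2/3]
  [0, 2/3, 0]
  [2/3, 0, 2/5],
b = (0, -22/15, 8/15).
Solving gives a_0 = -1, a_1 = -11/5, a_2 = 3, so
  g(x) = 3*x^2 - 11*x/5 - 1.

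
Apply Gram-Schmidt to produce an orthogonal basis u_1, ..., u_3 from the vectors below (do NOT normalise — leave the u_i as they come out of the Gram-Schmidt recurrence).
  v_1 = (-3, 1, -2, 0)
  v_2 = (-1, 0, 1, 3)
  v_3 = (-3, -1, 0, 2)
Orthogonal basis:
  u_1 = (-3, 1, -2, 0)
  u_2 = (-11/14, -1/14, 8/7, 3)
  u_3 = (-104/153, -232/153, 40/153, -16/51)

Apply the Gram-Schmidt recurrence
  u_1 = v_1
  u_i = v_i − Σ_{j<i} ((v_i · u_j) / (u_j · u_j)) · u_j.

Step by step this gives:
  u_1 = (-3, 1, -2, 0)
  u_2 = (-11/14, -1/14, 8/7, 3)
  u_3 = (-104/153, -232/153, 40/153, -16/51)

Orthogonality check:
  u_2 · u_1 = 0 (should be 0)
  u_3 · u_1 = 0 (should be 0)
  u_3 · u_2 = 0 (should be 0)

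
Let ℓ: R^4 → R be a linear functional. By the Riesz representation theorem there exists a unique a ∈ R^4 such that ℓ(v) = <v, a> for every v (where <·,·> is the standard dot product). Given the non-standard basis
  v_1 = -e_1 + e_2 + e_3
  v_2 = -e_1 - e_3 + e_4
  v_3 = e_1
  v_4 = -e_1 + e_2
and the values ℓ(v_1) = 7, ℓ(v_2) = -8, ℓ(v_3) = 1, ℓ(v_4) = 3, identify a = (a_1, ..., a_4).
a = (1, 4, 4, -3)

Write a = (a_1, ..., a_4) in the standard basis. For each basis vector v_i, ℓ(v_i) = <v_i, a> is a linear equation in the a_j's. Collect the n equations into a matrix system V a = ℓ, where row i of V is v_i (expressed in the standard basis). Since V is invertible (lower-triangular with 1s on the diagonal, up to permutation), solve by back-substitution:
  V =
[[-1, 1, 1, 0],
 [-1, 0, -1, 1],
 [1, 0, 0, 0],
 [-1, 1, 0, 0]]
  V a = (7, -8, 1, 3)
Solving gives a = (1, 4, 4, -3).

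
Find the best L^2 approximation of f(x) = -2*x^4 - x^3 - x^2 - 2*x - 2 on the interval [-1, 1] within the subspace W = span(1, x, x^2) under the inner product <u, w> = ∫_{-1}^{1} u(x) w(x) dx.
g(x) = -19*x^2/7 - 13*x/5 - 64/35

The best approximation g ∈ W is the orthogonal projection of f onto W. Writing g = a_0 + a_1 x + a_2 x^2, the coefficients solve the normal equations G · a = b where
  G_{ij} = <φ_i, φ_j> and b_i = <f, φ_i>, with φ_0 = 1, φ_1 = x, φ_2 = x^2.
G =
  [2, 0, 2/3]
  [0, 2/3, 0]
  [2/3, 0, 2/5],
b = (-82/15, -26/15, -242/105).
Solving gives a_0 = -64/35, a_1 = -13/5, a_2 = -19/7, so
  g(x) = -19*x^2/7 - 13*x/5 - 64/35.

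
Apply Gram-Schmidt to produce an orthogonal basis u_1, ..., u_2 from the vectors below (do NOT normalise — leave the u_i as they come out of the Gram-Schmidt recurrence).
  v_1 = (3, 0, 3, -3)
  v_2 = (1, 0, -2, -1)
Orthogonal basis:
  u_1 = (3, 0, 3, -3)
  u_2 = (1, 0, -2, -1)

Apply the Gram-Schmidt recurrence
  u_1 = v_1
  u_i = v_i − Σ_{j<i} ((v_i · u_j) / (u_j · u_j)) · u_j.

Step by step this gives:
  u_1 = (3, 0, 3, -3)
  u_2 = (1, 0, -2, -1)

Orthogonality check:
  u_2 · u_1 = 0 (should be 0)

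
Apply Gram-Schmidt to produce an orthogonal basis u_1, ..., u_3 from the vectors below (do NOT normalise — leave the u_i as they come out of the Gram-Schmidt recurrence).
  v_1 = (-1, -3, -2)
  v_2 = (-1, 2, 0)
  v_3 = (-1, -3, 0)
Orthogonal basis:
  u_1 = (-1, -3, -2)
  u_2 = (-19/14, 13/14, -5/7)
  u_3 = (-8/9, -4/9, 10/9)

Apply the Gram-Schmidt recurrence
  u_1 = v_1
  u_i = v_i − Σ_{j<i} ((v_i · u_j) / (u_j · u_j)) · u_j.

Step by step this gives:
  u_1 = (-1, -3, -2)
  u_2 = (-19/14, 13/14, -5/7)
  u_3 = (-8/9, -4/9, 10/9)

Orthogonality check:
  u_2 · u_1 = 0 (should be 0)
  u_3 · u_1 = 0 (should be 0)
  u_3 · u_2 = 0 (should be 0)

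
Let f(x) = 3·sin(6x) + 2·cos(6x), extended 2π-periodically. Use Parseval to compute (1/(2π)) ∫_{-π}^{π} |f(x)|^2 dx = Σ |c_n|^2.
Σ |c_n|^2 = 13/2

Expand |f|^2 and use orthogonality of {sin(nx), cos(mx)} on [-π, π]:
  ∫_{-π}^{π} sin(nx)^2 dx = π, ∫ cos(mx)^2 dx = π, and cross terms integrate to 0.
So ∫_{-π}^{π} f(x)^2 dx = 3^2 · π + 2^2 · π = (9 + 4)π.
Divide by 2π: (9 + 4)/2 = 13/2.
By Parseval, this equals Σ |c_n|^2.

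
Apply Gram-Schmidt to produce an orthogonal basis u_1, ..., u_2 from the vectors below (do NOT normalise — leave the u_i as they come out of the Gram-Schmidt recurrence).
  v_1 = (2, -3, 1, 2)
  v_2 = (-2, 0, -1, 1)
Orthogonal basis:
  u_1 = (2, -3, 1, 2)
  u_2 = (-5/3, -1/2, -5/6, 4/3)

Apply the Gram-Schmidt recurrence
  u_1 = v_1
  u_i = v_i − Σ_{j<i} ((v_i · u_j) / (u_j · u_j)) · u_j.

Step by step this gives:
  u_1 = (2, -3, 1, 2)
  u_2 = (-5/3, -1/2, -5/6, 4/3)

Orthogonality check:
  u_2 · u_1 = 0 (should be 0)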